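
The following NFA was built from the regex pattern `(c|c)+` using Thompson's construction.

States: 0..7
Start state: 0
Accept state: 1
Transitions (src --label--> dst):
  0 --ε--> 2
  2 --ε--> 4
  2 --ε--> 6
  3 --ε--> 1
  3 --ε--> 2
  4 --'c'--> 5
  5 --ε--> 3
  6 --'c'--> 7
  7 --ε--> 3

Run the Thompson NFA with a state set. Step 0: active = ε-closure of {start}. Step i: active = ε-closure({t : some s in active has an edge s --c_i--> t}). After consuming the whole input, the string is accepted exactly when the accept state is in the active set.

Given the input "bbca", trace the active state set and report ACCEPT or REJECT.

start: ε-closure({0}) = {0,2,4,6}
'b' @ 1: {}  — no active states
rest 'bca' ignored (set empty)
final: {}; accept 1 not in set

Answer: REJECT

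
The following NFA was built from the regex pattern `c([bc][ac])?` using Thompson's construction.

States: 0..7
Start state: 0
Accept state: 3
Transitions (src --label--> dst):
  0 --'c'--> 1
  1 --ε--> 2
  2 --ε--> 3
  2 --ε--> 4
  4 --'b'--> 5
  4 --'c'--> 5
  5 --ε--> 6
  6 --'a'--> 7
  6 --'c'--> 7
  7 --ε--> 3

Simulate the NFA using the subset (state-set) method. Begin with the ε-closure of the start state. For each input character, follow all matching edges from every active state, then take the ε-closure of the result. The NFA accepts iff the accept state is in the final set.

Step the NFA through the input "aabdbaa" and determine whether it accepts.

Answer: REJECT

Derivation:
initial (ε-close {0}): {0}
'a' @ 1: {}  — no active states
rest 'abdbaa' ignored (set empty)
final: {}; accept 3 not in set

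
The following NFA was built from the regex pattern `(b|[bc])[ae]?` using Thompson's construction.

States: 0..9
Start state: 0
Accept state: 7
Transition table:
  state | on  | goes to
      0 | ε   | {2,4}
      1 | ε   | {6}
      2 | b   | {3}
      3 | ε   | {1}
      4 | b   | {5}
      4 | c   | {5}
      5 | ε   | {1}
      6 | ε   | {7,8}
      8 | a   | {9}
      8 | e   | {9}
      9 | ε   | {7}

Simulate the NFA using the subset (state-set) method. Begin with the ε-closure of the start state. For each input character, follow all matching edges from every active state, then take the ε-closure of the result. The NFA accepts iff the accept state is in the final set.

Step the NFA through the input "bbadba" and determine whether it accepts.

Answer: REJECT

Trace:
S₀ = ε-closure({0}) = {0,2,4}
'b' @ 1: {1,3,5,6,7,8}  (accept∈set)
'b' @ 2: {}  — dead — no transitions
rest 'adba' ignored (set empty)
final: {}; accept 7 not in set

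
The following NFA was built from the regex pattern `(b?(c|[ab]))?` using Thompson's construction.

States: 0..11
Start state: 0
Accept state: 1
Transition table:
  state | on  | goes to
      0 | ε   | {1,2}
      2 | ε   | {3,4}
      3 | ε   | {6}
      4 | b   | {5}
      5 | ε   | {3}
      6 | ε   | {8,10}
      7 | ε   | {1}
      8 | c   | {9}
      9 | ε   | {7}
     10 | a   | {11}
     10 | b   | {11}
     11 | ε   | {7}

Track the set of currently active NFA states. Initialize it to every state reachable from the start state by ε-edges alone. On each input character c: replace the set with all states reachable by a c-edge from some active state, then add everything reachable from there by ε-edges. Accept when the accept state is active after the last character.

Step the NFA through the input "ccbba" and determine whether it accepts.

Answer: REJECT

Steps:
initial (ε-close {0}): {0,1,2,3,4,6,8,10}
'c' @ 1: {1,7,9}  (accept∈set)
'c' @ 2: {}  — no active states
rest 'bba' ignored (set empty)
final: {}; accept 1 not in set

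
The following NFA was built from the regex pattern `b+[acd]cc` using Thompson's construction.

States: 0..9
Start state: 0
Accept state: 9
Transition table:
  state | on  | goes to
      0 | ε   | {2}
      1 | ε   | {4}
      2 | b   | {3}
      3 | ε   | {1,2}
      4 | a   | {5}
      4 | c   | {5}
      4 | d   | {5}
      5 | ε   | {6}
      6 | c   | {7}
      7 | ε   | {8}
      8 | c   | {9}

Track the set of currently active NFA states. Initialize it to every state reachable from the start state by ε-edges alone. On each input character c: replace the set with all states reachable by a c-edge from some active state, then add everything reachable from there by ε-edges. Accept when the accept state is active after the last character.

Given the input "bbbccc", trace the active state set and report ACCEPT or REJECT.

S₀ = ε-closure({0}) = {0,2}
'b' @ 1: {1,2,3,4}
'b' @ 2: {1,2,3,4}
'b' @ 3: {1,2,3,4}
'c' @ 4: {5,6}
'c' @ 5: {7,8}
'c' @ 6: {9}  ✓accept
end set {9} — state 9 in

Answer: ACCEPT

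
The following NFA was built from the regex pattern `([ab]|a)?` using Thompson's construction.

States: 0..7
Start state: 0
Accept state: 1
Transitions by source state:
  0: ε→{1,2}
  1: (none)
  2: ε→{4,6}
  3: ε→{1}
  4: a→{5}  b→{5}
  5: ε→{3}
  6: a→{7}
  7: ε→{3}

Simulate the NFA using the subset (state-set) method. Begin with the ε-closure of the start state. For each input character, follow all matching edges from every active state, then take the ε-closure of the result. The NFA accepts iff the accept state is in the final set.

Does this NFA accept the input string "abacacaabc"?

S₀ = ε-closure({0}) = {0,1,2,4,6}
'a' @ 1: {1,3,5,7}  ✓accept
'b' @ 2: {}  — dead — no transitions
rest 'acacaabc' ignored (set empty)
final: {}; accept 1 not in set

Answer: REJECT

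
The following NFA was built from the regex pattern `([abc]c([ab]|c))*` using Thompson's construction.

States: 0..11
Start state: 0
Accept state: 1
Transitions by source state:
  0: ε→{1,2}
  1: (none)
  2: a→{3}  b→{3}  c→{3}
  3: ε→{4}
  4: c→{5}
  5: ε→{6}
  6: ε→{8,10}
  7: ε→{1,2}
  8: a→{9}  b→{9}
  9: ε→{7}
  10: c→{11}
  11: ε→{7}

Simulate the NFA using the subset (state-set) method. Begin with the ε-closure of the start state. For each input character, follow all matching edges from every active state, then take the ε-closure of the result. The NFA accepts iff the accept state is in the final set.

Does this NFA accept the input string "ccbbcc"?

S₀ = ε-closure({0}) = {0,1,2}
'c' @ 1: {3,4}
'c' @ 2: {5,6,8,10}
'b' @ 3: {1,2,7,9}  ✓accept
'b' @ 4: {3,4}
'c' @ 5: {5,6,8,10}
'c' @ 6: {1,2,7,11}  ✓accept
after full input: {1,2,7,11}  (accept=1 in)

Answer: ACCEPT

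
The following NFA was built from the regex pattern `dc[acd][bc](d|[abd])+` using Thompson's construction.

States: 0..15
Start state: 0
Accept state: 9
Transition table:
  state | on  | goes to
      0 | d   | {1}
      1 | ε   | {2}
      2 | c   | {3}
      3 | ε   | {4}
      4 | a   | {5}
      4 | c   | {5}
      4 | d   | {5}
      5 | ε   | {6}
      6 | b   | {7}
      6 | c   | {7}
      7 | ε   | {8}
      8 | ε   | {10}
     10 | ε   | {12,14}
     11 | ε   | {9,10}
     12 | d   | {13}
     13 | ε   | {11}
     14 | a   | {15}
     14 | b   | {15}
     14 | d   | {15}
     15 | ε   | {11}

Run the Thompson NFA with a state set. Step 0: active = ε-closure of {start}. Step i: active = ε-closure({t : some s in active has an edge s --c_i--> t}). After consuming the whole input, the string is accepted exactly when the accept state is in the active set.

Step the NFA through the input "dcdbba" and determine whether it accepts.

initial (ε-close {0}): {0}
'd' @ 1: {1,2}
'c' @ 2: {3,4}
'd' @ 3: {5,6}
'b' @ 4: {7,8,10,12,14}
'b' @ 5: {9,10,11,12,14,15}  (accept∈set)
'a' @ 6: {9,10,11,12,14,15}  (accept∈set)
final: {9,10,11,12,14,15}; accept 9 in set

Answer: ACCEPT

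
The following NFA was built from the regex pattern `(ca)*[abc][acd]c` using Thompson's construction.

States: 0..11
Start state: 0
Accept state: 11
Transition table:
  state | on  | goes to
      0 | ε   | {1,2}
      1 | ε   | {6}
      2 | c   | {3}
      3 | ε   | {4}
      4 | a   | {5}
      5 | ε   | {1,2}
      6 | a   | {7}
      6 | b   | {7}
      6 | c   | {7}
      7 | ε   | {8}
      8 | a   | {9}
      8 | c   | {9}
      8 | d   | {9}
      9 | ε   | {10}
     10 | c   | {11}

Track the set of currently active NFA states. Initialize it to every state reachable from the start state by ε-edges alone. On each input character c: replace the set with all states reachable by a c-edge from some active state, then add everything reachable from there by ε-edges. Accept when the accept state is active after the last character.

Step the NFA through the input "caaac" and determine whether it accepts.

S₀ = ε-closure({0}) = {0,1,2,6}
'c' @ 1: {3,4,7,8}
'a' @ 2: {1,2,5,6,9,10}
'a' @ 3: {7,8}
'a' @ 4: {9,10}
'c' @ 5: {11}  (accept∈set)
end set {11} — state 11 in

Answer: ACCEPT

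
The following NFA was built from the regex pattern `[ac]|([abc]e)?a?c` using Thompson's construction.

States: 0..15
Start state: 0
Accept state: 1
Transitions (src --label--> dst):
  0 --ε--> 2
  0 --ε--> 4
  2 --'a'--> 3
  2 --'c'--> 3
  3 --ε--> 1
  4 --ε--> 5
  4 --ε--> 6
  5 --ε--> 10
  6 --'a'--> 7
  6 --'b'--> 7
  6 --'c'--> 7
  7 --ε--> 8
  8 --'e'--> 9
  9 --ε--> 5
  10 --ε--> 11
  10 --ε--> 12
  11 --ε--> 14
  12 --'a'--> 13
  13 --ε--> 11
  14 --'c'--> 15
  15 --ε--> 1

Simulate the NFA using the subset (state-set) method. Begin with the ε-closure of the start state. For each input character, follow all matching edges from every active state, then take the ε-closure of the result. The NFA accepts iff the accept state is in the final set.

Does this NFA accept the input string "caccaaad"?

start: ε-closure({0}) = {0,2,4,5,6,10,11,12,14}
'c' @ 1: {1,3,7,8,15}  [accepting]
'a' @ 2: {}  — dead — no transitions
rest 'ccaaad' ignored (set empty)
after full input: {}  (accept=1 not in)

Answer: REJECT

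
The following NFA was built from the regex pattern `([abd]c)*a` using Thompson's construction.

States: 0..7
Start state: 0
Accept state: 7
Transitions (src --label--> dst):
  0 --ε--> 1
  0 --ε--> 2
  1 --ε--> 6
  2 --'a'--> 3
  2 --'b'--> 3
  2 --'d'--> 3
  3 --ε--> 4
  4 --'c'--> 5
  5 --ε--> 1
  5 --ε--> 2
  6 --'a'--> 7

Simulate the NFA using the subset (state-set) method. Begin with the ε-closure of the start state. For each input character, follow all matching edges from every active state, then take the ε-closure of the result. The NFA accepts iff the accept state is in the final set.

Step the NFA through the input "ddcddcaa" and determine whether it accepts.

initial (ε-close {0}): {0,1,2,6}
'd' @ 1: {3,4}
'd' @ 2: {}  — state set empty
rest 'cddcaa' ignored (set empty)
final: {}; accept 7 not in set

Answer: REJECT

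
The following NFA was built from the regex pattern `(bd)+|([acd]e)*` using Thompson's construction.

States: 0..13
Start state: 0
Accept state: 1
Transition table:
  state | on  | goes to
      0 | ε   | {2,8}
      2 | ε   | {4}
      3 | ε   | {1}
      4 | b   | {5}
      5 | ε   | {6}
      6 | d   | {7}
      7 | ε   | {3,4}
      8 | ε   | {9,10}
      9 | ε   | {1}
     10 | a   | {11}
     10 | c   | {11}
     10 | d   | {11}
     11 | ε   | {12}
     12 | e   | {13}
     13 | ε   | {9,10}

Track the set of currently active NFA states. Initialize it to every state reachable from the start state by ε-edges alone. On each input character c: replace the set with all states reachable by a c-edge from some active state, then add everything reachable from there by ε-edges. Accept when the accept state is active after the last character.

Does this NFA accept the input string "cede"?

S₀ = ε-closure({0}) = {0,1,2,4,8,9,10}
'c' @ 1: {11,12}
'e' @ 2: {1,9,10,13}  [accepting]
'd' @ 3: {11,12}
'e' @ 4: {1,9,10,13}  [accepting]
end set {1,9,10,13} — state 1 in

Answer: ACCEPT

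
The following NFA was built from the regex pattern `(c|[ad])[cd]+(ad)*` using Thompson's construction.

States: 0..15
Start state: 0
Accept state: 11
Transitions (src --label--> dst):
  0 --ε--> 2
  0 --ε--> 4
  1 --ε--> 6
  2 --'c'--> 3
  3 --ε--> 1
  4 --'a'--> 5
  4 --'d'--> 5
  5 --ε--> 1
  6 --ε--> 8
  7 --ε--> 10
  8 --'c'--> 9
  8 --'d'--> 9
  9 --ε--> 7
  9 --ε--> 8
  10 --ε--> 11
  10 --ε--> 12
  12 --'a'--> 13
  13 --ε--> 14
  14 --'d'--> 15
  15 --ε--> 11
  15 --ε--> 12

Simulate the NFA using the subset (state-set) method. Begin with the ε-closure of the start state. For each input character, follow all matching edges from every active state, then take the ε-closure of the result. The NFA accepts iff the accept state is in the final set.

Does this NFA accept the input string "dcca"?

Answer: REJECT

Derivation:
S₀ = ε-closure({0}) = {0,2,4}
'd' @ 1: {1,5,6,8}
'c' @ 2: {7,8,9,10,11,12}  ✓accept
'c' @ 3: {7,8,9,10,11,12}  ✓accept
'a' @ 4: {13,14}
end set {13,14} — state 11 not in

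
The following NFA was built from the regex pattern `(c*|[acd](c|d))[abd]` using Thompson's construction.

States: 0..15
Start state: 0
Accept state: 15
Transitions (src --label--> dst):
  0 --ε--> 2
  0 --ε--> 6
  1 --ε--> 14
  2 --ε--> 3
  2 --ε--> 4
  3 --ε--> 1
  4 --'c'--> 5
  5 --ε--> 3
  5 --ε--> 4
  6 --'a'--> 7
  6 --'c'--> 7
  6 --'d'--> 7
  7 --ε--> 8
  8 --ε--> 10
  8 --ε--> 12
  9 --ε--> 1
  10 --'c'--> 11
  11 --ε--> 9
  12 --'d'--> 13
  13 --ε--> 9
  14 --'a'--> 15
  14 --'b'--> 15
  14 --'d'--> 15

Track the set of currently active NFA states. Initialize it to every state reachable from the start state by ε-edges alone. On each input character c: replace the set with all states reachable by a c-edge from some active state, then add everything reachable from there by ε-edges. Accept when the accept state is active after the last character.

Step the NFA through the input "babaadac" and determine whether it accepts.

S₀ = ε-closure({0}) = {0,1,2,3,4,6,14}
'b' @ 1: {15}  ✓accept
'a' @ 2: {}  — state set empty
rest 'baadac' ignored (set empty)
final: {}; accept 15 not in set

Answer: REJECT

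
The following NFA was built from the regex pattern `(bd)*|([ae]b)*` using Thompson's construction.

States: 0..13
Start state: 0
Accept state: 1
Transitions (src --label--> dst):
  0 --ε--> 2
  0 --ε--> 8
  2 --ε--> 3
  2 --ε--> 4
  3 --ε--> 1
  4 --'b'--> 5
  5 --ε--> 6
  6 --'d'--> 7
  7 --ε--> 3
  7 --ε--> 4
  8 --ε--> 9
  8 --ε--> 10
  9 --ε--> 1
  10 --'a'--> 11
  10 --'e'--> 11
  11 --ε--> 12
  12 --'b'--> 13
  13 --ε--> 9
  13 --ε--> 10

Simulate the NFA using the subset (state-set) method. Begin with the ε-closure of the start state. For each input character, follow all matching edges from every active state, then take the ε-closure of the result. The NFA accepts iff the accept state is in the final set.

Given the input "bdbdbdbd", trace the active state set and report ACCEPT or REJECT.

Answer: ACCEPT

Trace:
start: ε-closure({0}) = {0,1,2,3,4,8,9,10}
'b' @ 1: {5,6}
'd' @ 2: {1,3,4,7}  (accept∈set)
'b' @ 3: {5,6}
'd' @ 4: {1,3,4,7}  (accept∈set)
'b' @ 5: {5,6}
'd' @ 6: {1,3,4,7}  (accept∈set)
'b' @ 7: {5,6}
'd' @ 8: {1,3,4,7}  (accept∈set)
after full input: {1,3,4,7}  (accept=1 in)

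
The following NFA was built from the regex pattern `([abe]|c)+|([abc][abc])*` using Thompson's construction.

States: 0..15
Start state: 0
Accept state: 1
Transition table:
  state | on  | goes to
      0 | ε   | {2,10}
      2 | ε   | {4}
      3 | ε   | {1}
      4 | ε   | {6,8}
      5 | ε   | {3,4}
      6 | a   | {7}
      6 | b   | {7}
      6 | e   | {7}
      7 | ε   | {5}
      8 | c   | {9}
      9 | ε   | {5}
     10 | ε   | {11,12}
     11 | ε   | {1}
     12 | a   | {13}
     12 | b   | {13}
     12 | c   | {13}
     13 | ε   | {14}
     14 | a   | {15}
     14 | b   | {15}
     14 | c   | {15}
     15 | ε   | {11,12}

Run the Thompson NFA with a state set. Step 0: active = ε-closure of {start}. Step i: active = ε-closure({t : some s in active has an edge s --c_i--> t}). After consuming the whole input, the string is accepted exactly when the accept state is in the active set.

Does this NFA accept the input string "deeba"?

initial (ε-close {0}): {0,1,2,4,6,8,10,11,12}
'd' @ 1: {}  — state set empty
rest 'eeba' ignored (set empty)
end set {} — state 1 not in

Answer: REJECT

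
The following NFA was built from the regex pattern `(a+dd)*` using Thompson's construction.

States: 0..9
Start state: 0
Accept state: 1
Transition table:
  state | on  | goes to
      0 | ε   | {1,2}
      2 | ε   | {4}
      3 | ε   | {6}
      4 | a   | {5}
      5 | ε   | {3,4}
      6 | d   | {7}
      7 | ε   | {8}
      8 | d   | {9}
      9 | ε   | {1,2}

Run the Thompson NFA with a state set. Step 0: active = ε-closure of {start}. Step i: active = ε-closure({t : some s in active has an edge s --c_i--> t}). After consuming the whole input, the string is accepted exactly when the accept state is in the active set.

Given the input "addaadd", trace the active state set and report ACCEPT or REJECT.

Answer: ACCEPT

Derivation:
initial (ε-close {0}): {0,1,2,4}
'a' @ 1: {3,4,5,6}
'd' @ 2: {7,8}
'd' @ 3: {1,2,4,9}  [accepting]
'a' @ 4: {3,4,5,6}
'a' @ 5: {3,4,5,6}
'd' @ 6: {7,8}
'd' @ 7: {1,2,4,9}  [accepting]
end set {1,2,4,9} — state 1 in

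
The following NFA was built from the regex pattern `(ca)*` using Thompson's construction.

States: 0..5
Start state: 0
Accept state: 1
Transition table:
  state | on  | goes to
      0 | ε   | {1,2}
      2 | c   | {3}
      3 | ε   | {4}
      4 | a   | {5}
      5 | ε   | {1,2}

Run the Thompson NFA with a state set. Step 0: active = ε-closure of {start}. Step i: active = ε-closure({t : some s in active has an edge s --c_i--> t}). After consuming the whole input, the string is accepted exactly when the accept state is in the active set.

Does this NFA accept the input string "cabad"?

Answer: REJECT

Trace:
initial (ε-close {0}): {0,1,2}
'c' @ 1: {3,4}
'a' @ 2: {1,2,5}  ✓accept
'b' @ 3: {}  — dead — no transitions
rest 'ad' ignored (set empty)
after full input: {}  (accept=1 not in)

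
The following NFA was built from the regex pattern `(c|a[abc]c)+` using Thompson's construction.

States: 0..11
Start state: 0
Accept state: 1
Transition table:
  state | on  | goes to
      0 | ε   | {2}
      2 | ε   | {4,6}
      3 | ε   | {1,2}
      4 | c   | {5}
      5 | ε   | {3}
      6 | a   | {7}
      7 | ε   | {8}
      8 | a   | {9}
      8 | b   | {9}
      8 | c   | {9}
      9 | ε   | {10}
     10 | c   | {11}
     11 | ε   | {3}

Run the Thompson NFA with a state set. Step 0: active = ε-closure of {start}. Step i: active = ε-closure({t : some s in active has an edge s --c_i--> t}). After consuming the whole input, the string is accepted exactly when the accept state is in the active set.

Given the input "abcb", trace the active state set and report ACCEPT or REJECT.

initial (ε-close {0}): {0,2,4,6}
'a' @ 1: {7,8}
'b' @ 2: {9,10}
'c' @ 3: {1,2,3,4,6,11}  [accepting]
'b' @ 4: {}  — dead — no transitions
final: {}; accept 1 not in set

Answer: REJECT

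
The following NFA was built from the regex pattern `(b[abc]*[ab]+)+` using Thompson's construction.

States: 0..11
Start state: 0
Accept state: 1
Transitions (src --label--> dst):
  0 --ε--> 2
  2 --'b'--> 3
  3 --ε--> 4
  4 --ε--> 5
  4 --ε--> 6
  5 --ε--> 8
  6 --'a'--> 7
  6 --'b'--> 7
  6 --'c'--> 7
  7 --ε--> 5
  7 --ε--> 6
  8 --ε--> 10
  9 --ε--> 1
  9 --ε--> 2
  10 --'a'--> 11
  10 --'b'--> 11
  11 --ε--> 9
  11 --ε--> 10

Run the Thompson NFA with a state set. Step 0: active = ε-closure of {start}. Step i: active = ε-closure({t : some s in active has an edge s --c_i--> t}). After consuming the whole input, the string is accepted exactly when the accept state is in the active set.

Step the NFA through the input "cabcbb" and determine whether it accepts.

Answer: REJECT

Trace:
S₀ = ε-closure({0}) = {0,2}
'c' @ 1: {}  — state set empty
rest 'abcbb' ignored (set empty)
end set {} — state 1 not in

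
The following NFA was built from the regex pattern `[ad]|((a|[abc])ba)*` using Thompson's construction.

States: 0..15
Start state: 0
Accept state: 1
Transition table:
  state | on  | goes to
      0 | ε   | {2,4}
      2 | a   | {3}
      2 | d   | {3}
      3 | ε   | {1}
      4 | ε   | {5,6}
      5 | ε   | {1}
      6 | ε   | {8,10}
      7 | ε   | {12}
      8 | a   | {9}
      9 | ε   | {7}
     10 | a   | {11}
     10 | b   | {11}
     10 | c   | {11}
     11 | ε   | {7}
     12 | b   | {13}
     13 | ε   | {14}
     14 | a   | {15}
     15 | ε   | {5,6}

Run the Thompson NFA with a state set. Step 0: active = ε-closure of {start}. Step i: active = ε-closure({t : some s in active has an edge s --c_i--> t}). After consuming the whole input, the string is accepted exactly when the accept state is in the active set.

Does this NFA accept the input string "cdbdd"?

Answer: REJECT

Trace:
S₀ = ε-closure({0}) = {0,1,2,4,5,6,8,10}
'c' @ 1: {7,11,12}
'd' @ 2: {}  — dead — no transitions
rest 'bdd' ignored (set empty)
final: {}; accept 1 not in set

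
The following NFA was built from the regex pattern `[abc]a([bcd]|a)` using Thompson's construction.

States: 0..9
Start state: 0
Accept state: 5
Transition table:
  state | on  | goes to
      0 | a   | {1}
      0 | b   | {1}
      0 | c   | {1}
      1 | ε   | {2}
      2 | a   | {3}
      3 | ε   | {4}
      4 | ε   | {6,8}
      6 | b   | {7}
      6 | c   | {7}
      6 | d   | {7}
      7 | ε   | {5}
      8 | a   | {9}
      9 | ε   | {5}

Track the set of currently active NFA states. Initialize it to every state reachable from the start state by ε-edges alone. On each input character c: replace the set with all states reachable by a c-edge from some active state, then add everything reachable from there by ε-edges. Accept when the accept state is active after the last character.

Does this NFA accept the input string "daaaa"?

S₀ = ε-closure({0}) = {0}
'd' @ 1: {}  — no active states
rest 'aaaa' ignored (set empty)
end set {} — state 5 not in

Answer: REJECT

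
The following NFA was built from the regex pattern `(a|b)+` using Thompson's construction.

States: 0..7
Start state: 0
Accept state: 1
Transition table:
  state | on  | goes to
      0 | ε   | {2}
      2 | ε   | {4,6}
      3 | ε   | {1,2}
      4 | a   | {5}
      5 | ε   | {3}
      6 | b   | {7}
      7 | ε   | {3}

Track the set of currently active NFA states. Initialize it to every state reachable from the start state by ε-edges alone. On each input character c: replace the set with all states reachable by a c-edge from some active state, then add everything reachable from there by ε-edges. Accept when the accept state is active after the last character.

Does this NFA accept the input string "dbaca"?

start: ε-closure({0}) = {0,2,4,6}
'd' @ 1: {}  — no active states
rest 'baca' ignored (set empty)
end set {} — state 1 not in

Answer: REJECT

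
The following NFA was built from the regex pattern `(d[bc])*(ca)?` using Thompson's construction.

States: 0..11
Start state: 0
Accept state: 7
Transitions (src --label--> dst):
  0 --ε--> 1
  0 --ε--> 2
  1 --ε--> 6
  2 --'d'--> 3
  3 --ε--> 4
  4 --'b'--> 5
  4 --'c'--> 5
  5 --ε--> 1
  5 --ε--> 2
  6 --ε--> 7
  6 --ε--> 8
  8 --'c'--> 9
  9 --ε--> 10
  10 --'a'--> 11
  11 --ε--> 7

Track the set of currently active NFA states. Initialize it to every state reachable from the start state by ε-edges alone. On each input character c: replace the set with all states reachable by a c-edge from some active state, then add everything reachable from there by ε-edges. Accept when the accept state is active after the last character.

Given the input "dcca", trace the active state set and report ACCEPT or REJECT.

S₀ = ε-closure({0}) = {0,1,2,6,7,8}
'd' @ 1: {3,4}
'c' @ 2: {1,2,5,6,7,8}  [accepting]
'c' @ 3: {9,10}
'a' @ 4: {7,11}  [accepting]
final: {7,11}; accept 7 in set

Answer: ACCEPT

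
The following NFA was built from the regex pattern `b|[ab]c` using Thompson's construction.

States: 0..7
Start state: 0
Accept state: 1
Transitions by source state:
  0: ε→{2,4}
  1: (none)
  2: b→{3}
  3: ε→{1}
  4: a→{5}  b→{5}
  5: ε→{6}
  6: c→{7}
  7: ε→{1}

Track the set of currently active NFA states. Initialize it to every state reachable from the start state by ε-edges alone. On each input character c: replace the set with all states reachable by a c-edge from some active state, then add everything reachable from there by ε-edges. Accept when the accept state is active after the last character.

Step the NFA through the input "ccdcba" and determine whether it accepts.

start: ε-closure({0}) = {0,2,4}
'c' @ 1: {}  — dead — no transitions
rest 'cdcba' ignored (set empty)
final: {}; accept 1 not in set

Answer: REJECT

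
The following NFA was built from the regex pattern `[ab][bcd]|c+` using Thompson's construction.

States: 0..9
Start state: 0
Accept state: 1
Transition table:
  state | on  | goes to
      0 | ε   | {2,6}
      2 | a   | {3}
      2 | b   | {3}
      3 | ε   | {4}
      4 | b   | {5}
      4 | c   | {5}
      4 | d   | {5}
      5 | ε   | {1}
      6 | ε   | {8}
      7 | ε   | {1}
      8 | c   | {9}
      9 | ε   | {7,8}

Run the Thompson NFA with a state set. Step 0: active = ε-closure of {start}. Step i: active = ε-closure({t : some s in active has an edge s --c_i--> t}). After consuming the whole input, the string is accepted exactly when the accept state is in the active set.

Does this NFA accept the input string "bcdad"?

Answer: REJECT

Trace:
S₀ = ε-closure({0}) = {0,2,6,8}
'b' @ 1: {3,4}
'c' @ 2: {1,5}  [accepting]
'd' @ 3: {}  — state set empty
rest 'ad' ignored (set empty)
after full input: {}  (accept=1 not in)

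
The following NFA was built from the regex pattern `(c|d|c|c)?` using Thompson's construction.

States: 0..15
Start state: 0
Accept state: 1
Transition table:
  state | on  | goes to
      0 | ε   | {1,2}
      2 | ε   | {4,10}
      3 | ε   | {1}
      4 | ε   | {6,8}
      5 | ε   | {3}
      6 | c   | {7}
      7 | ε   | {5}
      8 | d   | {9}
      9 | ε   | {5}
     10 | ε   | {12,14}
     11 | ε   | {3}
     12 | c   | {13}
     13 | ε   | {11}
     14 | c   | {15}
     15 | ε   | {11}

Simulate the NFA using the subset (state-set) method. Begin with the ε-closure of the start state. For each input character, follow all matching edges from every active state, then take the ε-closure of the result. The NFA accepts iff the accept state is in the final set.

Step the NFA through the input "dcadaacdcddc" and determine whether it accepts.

Answer: REJECT

Derivation:
start: ε-closure({0}) = {0,1,2,4,6,8,10,12,14}
'd' @ 1: {1,3,5,9}  [accepting]
'c' @ 2: {}  — dead — no transitions
rest 'adaacdcddc' ignored (set empty)
final: {}; accept 1 not in set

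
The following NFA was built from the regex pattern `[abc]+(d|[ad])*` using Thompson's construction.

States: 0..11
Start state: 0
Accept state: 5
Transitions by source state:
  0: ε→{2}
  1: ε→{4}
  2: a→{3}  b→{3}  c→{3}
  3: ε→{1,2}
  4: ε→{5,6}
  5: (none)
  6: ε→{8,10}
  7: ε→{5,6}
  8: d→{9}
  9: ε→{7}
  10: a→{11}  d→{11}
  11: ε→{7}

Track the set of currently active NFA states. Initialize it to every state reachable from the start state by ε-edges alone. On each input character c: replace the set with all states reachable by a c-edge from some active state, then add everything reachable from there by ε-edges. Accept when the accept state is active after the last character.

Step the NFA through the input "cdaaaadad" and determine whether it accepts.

initial (ε-close {0}): {0,2}
'c' @ 1: {1,2,3,4,5,6,8,10}  [accepting]
'd' @ 2: {5,6,7,8,9,10,11}  [accepting]
'a' @ 3: {5,6,7,8,10,11}  [accepting]
'a' @ 4: {5,6,7,8,10,11}  [accepting]
'a' @ 5: {5,6,7,8,10,11}  [accepting]
'a' @ 6: {5,6,7,8,10,11}  [accepting]
'd' @ 7: {5,6,7,8,9,10,11}  [accepting]
'a' @ 8: {5,6,7,8,10,11}  [accepting]
'd' @ 9: {5,6,7,8,9,10,11}  [accepting]
after full input: {5,6,7,8,9,10,11}  (accept=5 in)

Answer: ACCEPT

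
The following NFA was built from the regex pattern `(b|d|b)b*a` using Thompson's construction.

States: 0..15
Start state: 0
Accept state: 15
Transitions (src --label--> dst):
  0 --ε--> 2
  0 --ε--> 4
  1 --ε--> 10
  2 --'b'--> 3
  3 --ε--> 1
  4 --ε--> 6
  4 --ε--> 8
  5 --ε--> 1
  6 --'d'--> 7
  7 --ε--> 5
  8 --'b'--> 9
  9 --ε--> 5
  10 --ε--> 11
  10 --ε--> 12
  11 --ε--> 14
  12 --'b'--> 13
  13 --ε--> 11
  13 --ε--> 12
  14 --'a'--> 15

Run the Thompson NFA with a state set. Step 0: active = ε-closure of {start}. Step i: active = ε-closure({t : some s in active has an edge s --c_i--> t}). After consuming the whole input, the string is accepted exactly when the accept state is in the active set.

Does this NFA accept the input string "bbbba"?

Answer: ACCEPT

Steps:
start: ε-closure({0}) = {0,2,4,6,8}
'b' @ 1: {1,3,5,9,10,11,12,14}
'b' @ 2: {11,12,13,14}
'b' @ 3: {11,12,13,14}
'b' @ 4: {11,12,13,14}
'a' @ 5: {15}  [accepting]
after full input: {15}  (accept=15 in)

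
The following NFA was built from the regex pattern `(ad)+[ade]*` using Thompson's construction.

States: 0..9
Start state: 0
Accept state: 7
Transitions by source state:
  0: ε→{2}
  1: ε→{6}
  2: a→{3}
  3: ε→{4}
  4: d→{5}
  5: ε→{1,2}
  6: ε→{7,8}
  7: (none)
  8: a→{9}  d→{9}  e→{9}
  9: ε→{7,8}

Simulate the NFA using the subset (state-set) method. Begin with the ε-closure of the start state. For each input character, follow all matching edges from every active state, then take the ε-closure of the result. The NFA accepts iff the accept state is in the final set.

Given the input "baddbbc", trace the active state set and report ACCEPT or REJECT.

Answer: REJECT

Trace:
initial (ε-close {0}): {0,2}
'b' @ 1: {}  — no active states
rest 'addbbc' ignored (set empty)
final: {}; accept 7 not in set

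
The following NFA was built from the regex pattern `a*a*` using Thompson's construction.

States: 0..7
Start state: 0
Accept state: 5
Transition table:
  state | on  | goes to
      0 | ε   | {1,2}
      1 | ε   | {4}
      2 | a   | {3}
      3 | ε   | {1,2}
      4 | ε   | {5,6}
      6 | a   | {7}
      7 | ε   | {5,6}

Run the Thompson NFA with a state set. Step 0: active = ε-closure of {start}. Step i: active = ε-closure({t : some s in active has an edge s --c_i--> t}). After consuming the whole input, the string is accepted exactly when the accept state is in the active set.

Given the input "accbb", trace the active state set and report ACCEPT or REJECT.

S₀ = ε-closure({0}) = {0,1,2,4,5,6}
'a' @ 1: {1,2,3,4,5,6,7}  [accepting]
'c' @ 2: {}  — dead — no transitions
rest 'cbb' ignored (set empty)
final: {}; accept 5 not in set

Answer: REJECT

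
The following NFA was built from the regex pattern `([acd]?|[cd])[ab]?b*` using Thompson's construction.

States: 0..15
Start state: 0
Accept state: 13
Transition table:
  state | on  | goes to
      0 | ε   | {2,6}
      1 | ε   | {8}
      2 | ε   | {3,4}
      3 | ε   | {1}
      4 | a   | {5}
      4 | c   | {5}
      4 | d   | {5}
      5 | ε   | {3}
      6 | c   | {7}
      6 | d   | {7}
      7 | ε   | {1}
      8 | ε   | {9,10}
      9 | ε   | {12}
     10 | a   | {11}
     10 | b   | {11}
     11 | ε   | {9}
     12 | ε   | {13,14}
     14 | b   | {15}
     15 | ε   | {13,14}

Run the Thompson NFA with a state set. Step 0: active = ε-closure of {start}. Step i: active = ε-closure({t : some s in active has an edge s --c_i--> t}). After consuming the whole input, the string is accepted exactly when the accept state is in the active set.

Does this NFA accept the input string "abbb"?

Answer: ACCEPT

Steps:
initial (ε-close {0}): {0,1,2,3,4,6,8,9,10,12,13,14}
'a' @ 1: {1,3,5,8,9,10,11,12,13,14}  (accept∈set)
'b' @ 2: {9,11,12,13,14,15}  (accept∈set)
'b' @ 3: {13,14,15}  (accept∈set)
'b' @ 4: {13,14,15}  (accept∈set)
final: {13,14,15}; accept 13 in set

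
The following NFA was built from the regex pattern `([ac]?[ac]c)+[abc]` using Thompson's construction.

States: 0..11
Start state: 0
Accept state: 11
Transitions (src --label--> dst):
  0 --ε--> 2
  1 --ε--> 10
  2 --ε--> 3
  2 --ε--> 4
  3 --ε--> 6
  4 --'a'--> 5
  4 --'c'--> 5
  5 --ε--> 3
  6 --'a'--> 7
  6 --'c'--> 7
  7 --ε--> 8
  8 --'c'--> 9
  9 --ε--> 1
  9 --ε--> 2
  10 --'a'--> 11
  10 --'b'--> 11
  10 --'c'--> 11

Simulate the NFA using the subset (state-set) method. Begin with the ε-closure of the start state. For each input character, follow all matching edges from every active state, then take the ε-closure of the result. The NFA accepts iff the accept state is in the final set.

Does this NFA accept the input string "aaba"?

Answer: REJECT

Derivation:
S₀ = ε-closure({0}) = {0,2,3,4,6}
'a' @ 1: {3,5,6,7,8}
'a' @ 2: {7,8}
'b' @ 3: {}  — state set empty
rest 'a' ignored (set empty)
end set {} — state 11 not in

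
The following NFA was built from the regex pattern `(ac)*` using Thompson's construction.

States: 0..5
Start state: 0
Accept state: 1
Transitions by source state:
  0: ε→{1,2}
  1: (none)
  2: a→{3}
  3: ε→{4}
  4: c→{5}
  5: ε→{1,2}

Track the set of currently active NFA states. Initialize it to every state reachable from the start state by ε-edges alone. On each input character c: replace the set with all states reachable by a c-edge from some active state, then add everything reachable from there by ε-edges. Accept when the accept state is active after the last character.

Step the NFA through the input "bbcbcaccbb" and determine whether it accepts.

Answer: REJECT

Trace:
initial (ε-close {0}): {0,1,2}
'b' @ 1: {}  — state set empty
rest 'bcbcaccbb' ignored (set empty)
final: {}; accept 1 not in set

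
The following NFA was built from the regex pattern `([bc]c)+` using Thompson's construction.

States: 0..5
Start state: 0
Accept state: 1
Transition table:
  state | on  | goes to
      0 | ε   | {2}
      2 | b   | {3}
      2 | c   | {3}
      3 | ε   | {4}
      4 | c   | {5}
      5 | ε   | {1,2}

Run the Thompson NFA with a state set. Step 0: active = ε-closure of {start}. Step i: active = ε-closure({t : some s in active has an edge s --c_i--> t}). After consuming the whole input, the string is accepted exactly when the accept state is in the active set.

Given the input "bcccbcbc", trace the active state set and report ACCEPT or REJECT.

S₀ = ε-closure({0}) = {0,2}
'b' @ 1: {3,4}
'c' @ 2: {1,2,5}  (accept∈set)
'c' @ 3: {3,4}
'c' @ 4: {1,2,5}  (accept∈set)
'b' @ 5: {3,4}
'c' @ 6: {1,2,5}  (accept∈set)
'b' @ 7: {3,4}
'c' @ 8: {1,2,5}  (accept∈set)
after full input: {1,2,5}  (accept=1 in)

Answer: ACCEPT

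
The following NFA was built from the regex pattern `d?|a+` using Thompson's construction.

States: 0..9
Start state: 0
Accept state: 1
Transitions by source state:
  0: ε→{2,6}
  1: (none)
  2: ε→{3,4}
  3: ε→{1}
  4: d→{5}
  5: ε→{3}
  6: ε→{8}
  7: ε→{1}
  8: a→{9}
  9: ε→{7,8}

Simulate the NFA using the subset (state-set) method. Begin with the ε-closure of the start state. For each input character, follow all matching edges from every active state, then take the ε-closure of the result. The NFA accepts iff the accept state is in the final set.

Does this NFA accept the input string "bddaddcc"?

Answer: REJECT

Derivation:
initial (ε-close {0}): {0,1,2,3,4,6,8}
'b' @ 1: {}  — no active states
rest 'ddaddcc' ignored (set empty)
after full input: {}  (accept=1 not in)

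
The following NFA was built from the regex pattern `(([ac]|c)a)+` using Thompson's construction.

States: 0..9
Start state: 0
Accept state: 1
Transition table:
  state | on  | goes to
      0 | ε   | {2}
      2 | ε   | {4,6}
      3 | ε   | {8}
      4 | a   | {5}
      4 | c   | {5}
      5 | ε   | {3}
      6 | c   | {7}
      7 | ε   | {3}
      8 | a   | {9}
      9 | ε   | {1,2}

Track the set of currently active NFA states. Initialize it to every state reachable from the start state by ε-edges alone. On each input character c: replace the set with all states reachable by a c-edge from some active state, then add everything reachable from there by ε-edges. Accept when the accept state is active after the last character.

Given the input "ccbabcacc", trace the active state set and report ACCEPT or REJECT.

initial (ε-close {0}): {0,2,4,6}
'c' @ 1: {3,5,7,8}
'c' @ 2: {}  — state set empty
rest 'babcacc' ignored (set empty)
final: {}; accept 1 not in set

Answer: REJECT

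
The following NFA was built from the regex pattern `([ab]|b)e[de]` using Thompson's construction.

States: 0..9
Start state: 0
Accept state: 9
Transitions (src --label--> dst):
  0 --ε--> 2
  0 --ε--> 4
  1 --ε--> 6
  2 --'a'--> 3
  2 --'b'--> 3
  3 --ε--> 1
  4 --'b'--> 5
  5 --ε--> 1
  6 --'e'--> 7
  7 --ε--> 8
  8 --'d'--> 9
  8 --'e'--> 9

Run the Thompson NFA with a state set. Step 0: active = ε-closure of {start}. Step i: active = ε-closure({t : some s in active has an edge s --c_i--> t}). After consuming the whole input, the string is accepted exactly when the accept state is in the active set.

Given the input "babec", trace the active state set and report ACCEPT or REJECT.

S₀ = ε-closure({0}) = {0,2,4}
'b' @ 1: {1,3,5,6}
'a' @ 2: {}  — state set empty
rest 'bec' ignored (set empty)
final: {}; accept 9 not in set

Answer: REJECT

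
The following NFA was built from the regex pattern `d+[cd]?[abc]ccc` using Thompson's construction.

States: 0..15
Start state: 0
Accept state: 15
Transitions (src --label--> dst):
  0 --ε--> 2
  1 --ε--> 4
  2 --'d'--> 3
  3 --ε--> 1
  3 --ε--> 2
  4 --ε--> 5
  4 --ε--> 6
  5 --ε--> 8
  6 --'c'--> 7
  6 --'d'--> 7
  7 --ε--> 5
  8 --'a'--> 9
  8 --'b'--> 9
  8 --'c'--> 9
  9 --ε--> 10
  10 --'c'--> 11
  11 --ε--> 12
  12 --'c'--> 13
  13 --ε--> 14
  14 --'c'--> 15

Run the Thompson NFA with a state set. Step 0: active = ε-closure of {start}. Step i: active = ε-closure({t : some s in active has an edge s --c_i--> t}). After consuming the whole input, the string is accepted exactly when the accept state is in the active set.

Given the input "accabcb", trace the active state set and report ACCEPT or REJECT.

S₀ = ε-closure({0}) = {0,2}
'a' @ 1: {}  — dead — no transitions
rest 'ccabcb' ignored (set empty)
after full input: {}  (accept=15 not in)

Answer: REJECT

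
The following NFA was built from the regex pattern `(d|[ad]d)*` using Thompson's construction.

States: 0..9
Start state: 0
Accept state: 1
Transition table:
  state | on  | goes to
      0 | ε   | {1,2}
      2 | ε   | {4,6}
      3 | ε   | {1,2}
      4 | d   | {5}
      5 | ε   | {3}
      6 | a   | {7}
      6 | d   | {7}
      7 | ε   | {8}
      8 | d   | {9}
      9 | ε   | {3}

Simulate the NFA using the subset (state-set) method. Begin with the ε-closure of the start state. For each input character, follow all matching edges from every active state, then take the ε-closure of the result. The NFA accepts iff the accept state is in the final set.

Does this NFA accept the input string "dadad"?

initial (ε-close {0}): {0,1,2,4,6}
'd' @ 1: {1,2,3,4,5,6,7,8}  ✓accept
'a' @ 2: {7,8}
'd' @ 3: {1,2,3,4,6,9}  ✓accept
'a' @ 4: {7,8}
'd' @ 5: {1,2,3,4,6,9}  ✓accept
final: {1,2,3,4,6,9}; accept 1 in set

Answer: ACCEPT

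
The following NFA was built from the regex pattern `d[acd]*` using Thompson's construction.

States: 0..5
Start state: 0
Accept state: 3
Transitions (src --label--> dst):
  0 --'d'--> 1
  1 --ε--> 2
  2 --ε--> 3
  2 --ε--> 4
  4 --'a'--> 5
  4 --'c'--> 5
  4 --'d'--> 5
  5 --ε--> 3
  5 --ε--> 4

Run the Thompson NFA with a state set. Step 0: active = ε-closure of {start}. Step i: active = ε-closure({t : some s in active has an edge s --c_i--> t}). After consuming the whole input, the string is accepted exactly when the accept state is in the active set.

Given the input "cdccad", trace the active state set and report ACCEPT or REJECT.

start: ε-closure({0}) = {0}
'c' @ 1: {}  — dead — no transitions
rest 'dccad' ignored (set empty)
end set {} — state 3 not in

Answer: REJECT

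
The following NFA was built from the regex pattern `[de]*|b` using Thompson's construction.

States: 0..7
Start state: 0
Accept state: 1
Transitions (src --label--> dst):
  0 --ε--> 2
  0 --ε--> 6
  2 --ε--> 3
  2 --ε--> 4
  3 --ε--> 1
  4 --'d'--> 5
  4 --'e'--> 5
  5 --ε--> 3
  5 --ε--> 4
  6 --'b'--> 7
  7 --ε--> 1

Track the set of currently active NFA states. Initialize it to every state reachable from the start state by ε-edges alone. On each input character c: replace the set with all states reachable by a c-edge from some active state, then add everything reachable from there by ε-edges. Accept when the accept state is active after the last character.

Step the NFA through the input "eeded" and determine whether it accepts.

S₀ = ε-closure({0}) = {0,1,2,3,4,6}
'e' @ 1: {1,3,4,5}  (accept∈set)
'e' @ 2: {1,3,4,5}  (accept∈set)
'd' @ 3: {1,3,4,5}  (accept∈set)
'e' @ 4: {1,3,4,5}  (accept∈set)
'd' @ 5: {1,3,4,5}  (accept∈set)
after full input: {1,3,4,5}  (accept=1 in)

Answer: ACCEPT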